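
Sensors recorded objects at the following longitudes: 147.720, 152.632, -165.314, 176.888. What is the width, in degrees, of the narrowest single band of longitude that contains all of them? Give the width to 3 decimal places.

Sort the longitudes: -165.314°, +147.720°, +152.632°, +176.888°.
Eastward gaps between consecutive values (wrapping around): 313.034°, 4.912°, 24.256°, 17.798°.
Largest gap = 313.034° ⇒ minimal covering band is its complement: 360° − 313.034° = 46.966°.
Band runs from +147.720° eastward to -165.314°, crossing the antimeridian.

46.966°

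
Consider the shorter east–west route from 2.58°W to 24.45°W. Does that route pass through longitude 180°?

Signed shortest Δλ = ((-24.45 − -2.58 + 180) mod 360) − 180 = -21.87°.
Going west by 21.87° from -2.58° reaches -24.45° without touching 180°.

No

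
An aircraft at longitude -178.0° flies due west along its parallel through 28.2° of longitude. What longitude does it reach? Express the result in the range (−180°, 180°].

Start at -178.0°; shift −28.2° → -206.2°.
-206.2° lies outside (−180°, 180°]; add 360° → +153.8°.

+153.8°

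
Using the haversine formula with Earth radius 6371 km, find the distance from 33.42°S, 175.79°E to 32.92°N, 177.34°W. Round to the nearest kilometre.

7412 km

Δλ = -177.34 − 175.79 = -353.13°; wrapped into (−180°, 180°]: 6.87°.
Δφ = 32.92 − -33.42 = 66.34°.
a = sin²(Δφ/2) + cos φ₁ · cos φ₂ · sin²(Δλ/2) = 0.301861.
c = 2·atan2(√a, √(1−a)) = 1.16334 rad → d = 6371·c ≈ 7411.62 km.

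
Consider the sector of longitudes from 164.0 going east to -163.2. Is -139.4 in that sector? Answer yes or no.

No

Band width going east from +164.0° to -163.2°: ((-163.2 − 164.0) mod 360) = 32.8°.
Offset of -139.4° east of the west edge: ((-139.4 − 164.0) mod 360) = 56.6°.
56.6° > 32.8° ⇒ outside.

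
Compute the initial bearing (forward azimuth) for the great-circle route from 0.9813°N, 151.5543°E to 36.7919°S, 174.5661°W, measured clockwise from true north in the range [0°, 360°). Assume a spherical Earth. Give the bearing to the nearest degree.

144°

Δλ = -174.5661 − 151.5543 = -326.1204°; wrapped into (−180°, 180°]: 33.8796°.
θ = atan2( sin Δλ · cos φ₂ , cos φ₁ · sin φ₂ − sin φ₁ · cos φ₂ · cos Δλ )
  = atan2(0.44641, -0.61021) = 143.812° → normalised to [0°, 360°): 143.812°.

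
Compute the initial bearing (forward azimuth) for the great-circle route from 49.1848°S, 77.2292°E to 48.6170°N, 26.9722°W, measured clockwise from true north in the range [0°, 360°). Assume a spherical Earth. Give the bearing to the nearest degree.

Δλ = -26.9722 − 77.2292 = -104.2014°.
θ = atan2( sin Δλ · cos φ₂ , cos φ₁ · sin φ₂ − sin φ₁ · cos φ₂ · cos Δλ )
  = atan2(-0.64089, 0.36767) = -60.157° → normalised to [0°, 360°): 299.843°.

300°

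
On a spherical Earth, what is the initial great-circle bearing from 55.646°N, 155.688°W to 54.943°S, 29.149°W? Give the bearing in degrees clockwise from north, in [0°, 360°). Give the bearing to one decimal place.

111.3°

Δλ = -29.149 − -155.688 = 126.539°.
θ = atan2( sin Δλ · cos φ₂ , cos φ₁ · sin φ₂ − sin φ₁ · cos φ₂ · cos Δλ )
  = atan2(0.46150, -0.17961) = 111.265° → normalised to [0°, 360°): 111.265°.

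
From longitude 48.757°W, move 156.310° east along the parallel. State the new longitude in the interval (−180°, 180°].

Start at -48.757°; shift +156.310° → +107.553°.
+107.553° already lies in (−180°, 180°].

107.553°E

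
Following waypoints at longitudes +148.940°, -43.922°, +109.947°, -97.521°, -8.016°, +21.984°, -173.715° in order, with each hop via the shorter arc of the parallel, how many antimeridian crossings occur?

3

Leg 1: +148.940° → -43.922°, shortest Δλ = 167.138° (east) — crosses 180°.
Leg 2: -43.922° → +109.947°, shortest Δλ = 153.869° (east) — does not cross 180°.
Leg 3: +109.947° → -97.521°, shortest Δλ = 152.532° (east) — crosses 180°.
Leg 4: -97.521° → -8.016°, shortest Δλ = 89.505° (east) — does not cross 180°.
Leg 5: -8.016° → +21.984°, shortest Δλ = 30.0° (east) — does not cross 180°.
Leg 6: +21.984° → -173.715°, shortest Δλ = 164.301° (east) — crosses 180°.
Total crossings: 3.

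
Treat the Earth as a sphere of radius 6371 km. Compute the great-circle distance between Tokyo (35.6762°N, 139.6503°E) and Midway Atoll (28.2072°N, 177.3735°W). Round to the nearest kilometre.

4106 km

Δλ = -177.3735 − 139.6503 = -317.0238°; wrapped into (−180°, 180°]: 42.9762°.
Δφ = 28.2072 − 35.6762 = -7.4690°.
a = sin²(Δφ/2) + cos φ₁ · cos φ₂ · sin²(Δλ/2) = 0.100297.
c = 2·atan2(√a, √(1−a)) = 0.64449 rad → d = 6371·c ≈ 4106.05 km.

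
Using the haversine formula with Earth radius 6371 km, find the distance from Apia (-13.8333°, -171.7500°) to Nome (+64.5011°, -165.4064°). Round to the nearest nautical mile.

4712 nmi

Δλ = -165.4064 − -171.7500 = 6.3436°.
Δφ = 64.5011 − -13.8333 = 78.3344°.
a = sin²(Δφ/2) + cos φ₁ · cos φ₂ · sin²(Δλ/2) = 0.400180.
c = 2·atan2(√a, √(1−a)) = 1.36981 rad → d = 6371·c ≈ 8727.03 km ≈ 4712.22 nmi.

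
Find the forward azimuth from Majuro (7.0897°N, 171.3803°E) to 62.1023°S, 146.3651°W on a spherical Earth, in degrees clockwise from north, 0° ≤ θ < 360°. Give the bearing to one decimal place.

161.1°

Δλ = -146.3651 − 171.3803 = -317.7454°; wrapped into (−180°, 180°]: 42.2546°.
θ = atan2( sin Δλ · cos φ₂ , cos φ₁ · sin φ₂ − sin φ₁ · cos φ₂ · cos Δλ )
  = atan2(0.31462, -0.91977) = 161.116° → normalised to [0°, 360°): 161.116°.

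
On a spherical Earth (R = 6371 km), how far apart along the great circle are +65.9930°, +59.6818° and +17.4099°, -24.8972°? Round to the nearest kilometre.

Δλ = -24.8972 − 59.6818 = -84.5790°.
Δφ = 17.4099 − 65.9930 = -48.5831°.
a = sin²(Δφ/2) + cos φ₁ · cos φ₂ · sin²(Δλ/2) = 0.345001.
c = 2·atan2(√a, √(1−a)) = 1.25560 rad → d = 6371·c ≈ 7999.46 km.

7999 km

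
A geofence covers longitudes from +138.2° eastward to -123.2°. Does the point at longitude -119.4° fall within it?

Band width going east from +138.2° to -123.2°: ((-123.2 − 138.2) mod 360) = 98.6°.
Offset of -119.4° east of the west edge: ((-119.4 − 138.2) mod 360) = 102.4°.
102.4° > 98.6° ⇒ outside.

No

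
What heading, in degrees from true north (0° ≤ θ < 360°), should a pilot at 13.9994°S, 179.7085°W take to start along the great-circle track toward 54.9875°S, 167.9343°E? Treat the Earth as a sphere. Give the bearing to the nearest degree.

Δλ = 167.9343 − -179.7085 = 347.6428°; wrapped into (−180°, 180°]: -12.3572°.
θ = atan2( sin Δλ · cos φ₂ , cos φ₁ · sin φ₂ − sin φ₁ · cos φ₂ · cos Δλ )
  = atan2(-0.12279, -0.65912) = -169.447° → normalised to [0°, 360°): 190.553°.

191°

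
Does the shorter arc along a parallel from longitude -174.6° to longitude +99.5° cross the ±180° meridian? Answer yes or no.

Naïve |99.5 − -174.6| = 274.1° > 180°, so the shorter arc goes the other way round — across 180°.
Signed shortest Δλ = ((99.5 − -174.6 + 180) mod 360) − 180 = -85.9°.
Going west by 85.9° from -174.6° passes through 180° before reaching +99.5°.

Yes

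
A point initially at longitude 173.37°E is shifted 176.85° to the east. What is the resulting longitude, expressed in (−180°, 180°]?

9.78°W

Start at +173.37°; shift +176.85° → +350.22°.
+350.22° lies outside (−180°, 180°]; subtract 360° → -9.78°.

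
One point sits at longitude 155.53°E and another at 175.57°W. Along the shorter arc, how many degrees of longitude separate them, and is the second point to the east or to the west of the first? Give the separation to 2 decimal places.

Raw difference: -175.57 − 155.53 = -331.1°.
Normalise into (−180°, 180°]: -331.1° + 360° = 28.9°.
Positive ⇒ the second point lies to the east; separation 28.90°.

28.90° east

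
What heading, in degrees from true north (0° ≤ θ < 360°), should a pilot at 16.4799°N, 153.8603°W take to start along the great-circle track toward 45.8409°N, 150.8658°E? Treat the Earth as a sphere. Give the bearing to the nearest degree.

315°

Δλ = 150.8658 − -153.8603 = 304.7261°; wrapped into (−180°, 180°]: -55.2739°.
θ = atan2( sin Δλ · cos φ₂ , cos φ₁ · sin φ₂ − sin φ₁ · cos φ₂ · cos Δλ )
  = atan2(-0.57257, 0.57536) = -44.861° → normalised to [0°, 360°): 315.139°.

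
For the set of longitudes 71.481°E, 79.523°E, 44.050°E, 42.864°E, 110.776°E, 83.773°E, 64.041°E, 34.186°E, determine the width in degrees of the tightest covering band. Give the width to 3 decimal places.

Sort the longitudes: +34.186°, +42.864°, +44.050°, +64.041°, +71.481°, +79.523°, +83.773°, +110.776°.
Eastward gaps between consecutive values (wrapping around): 8.678°, 1.186°, 19.991°, 7.440°, 8.042°, 4.250°, 27.003°, 283.410°.
Largest gap = 283.410° ⇒ minimal covering band is its complement: 360° − 283.410° = 76.590°.
Band runs from +34.186° eastward to +110.776°.

76.590°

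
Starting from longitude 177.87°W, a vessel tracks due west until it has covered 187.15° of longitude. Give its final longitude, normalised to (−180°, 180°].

5.02°W

Start at -177.87°; shift −187.15° → -365.02°.
-365.02° lies outside (−180°, 180°]; add 360° → -5.02°.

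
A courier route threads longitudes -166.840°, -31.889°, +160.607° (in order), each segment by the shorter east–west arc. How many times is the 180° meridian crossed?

1

Leg 1: -166.840° → -31.889°, shortest Δλ = 134.951° (east) — does not cross 180°.
Leg 2: -31.889° → +160.607°, shortest Δλ = -167.504° (west) — crosses 180°.
Total crossings: 1.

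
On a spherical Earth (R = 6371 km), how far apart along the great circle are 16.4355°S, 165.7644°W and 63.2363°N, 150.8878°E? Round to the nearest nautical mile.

Δλ = 150.8878 − -165.7644 = 316.6522°; wrapped into (−180°, 180°]: -43.3478°.
Δφ = 63.2363 − -16.4355 = 79.6718°.
a = sin²(Δφ/2) + cos φ₁ · cos φ₂ · sin²(Δλ/2) = 0.469269.
c = 2·atan2(√a, √(1−a)) = 1.50930 rad → d = 6371·c ≈ 9615.73 km ≈ 5192.08 nmi.

5192 nmi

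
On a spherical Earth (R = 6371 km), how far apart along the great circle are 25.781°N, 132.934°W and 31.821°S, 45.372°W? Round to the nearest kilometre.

Δλ = -45.372 − -132.934 = 87.562°.
Δφ = -31.821 − 25.781 = -57.602°.
a = sin²(Δφ/2) + cos φ₁ · cos φ₂ · sin²(Δλ/2) = 0.598389.
c = 2·atan2(√a, √(1−a)) = 1.76887 rad → d = 6371·c ≈ 11269.46 km.

11269 km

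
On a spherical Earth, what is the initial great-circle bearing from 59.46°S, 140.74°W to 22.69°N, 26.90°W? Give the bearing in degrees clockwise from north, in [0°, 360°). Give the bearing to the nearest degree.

98°

Δλ = -26.90 − -140.74 = 113.84°.
θ = atan2( sin Δλ · cos φ₂ , cos φ₁ · sin φ₂ − sin φ₁ · cos φ₂ · cos Δλ )
  = atan2(0.84389, -0.12516) = 98.436° → normalised to [0°, 360°): 98.436°.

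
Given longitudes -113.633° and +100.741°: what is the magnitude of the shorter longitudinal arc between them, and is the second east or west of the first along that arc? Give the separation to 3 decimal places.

Raw difference: 100.741 − -113.633 = 214.374°.
Normalise into (−180°, 180°]: 214.374° − 360° = -145.626°.
Negative ⇒ the second point lies to the west; separation 145.626°.

145.626° west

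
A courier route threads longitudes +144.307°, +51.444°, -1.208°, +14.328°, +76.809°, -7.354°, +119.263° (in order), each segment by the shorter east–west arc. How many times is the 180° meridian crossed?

Leg 1: +144.307° → +51.444°, shortest Δλ = -92.863° (west) — does not cross 180°.
Leg 2: +51.444° → -1.208°, shortest Δλ = -52.652° (west) — does not cross 180°.
Leg 3: -1.208° → +14.328°, shortest Δλ = 15.536° (east) — does not cross 180°.
Leg 4: +14.328° → +76.809°, shortest Δλ = 62.481° (east) — does not cross 180°.
Leg 5: +76.809° → -7.354°, shortest Δλ = -84.163° (west) — does not cross 180°.
Leg 6: -7.354° → +119.263°, shortest Δλ = 126.617° (east) — does not cross 180°.
Total crossings: 0.

0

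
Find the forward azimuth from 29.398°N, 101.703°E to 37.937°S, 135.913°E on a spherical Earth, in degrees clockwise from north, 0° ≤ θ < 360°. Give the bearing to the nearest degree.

153°

Δλ = 135.913 − 101.703 = 34.210°.
θ = atan2( sin Δλ · cos φ₂ , cos φ₁ · sin φ₂ − sin φ₁ · cos φ₂ · cos Δλ )
  = atan2(0.44342, -0.85579) = 152.609° → normalised to [0°, 360°): 152.609°.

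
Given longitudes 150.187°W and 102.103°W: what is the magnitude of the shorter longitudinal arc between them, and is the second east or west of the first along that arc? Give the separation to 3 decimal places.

48.084° east

Raw difference: -102.103 − -150.187 = 48.084°.
Normalise into (−180°, 180°]: 48.084° stays 48.084°.
Positive ⇒ the second point lies to the east; separation 48.084°.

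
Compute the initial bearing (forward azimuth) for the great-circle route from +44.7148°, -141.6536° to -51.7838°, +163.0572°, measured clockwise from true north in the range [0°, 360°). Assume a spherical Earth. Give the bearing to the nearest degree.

Δλ = 163.0572 − -141.6536 = 304.7108°; wrapped into (−180°, 180°]: -55.2892°.
θ = atan2( sin Δλ · cos φ₂ , cos φ₁ · sin φ₂ − sin φ₁ · cos φ₂ · cos Δλ )
  = atan2(-0.50854, -0.80617) = -147.756° → normalised to [0°, 360°): 212.244°.

212°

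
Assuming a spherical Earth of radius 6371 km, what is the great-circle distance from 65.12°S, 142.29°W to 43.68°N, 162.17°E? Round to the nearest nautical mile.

Δλ = 162.17 − -142.29 = 304.46°; wrapped into (−180°, 180°]: -55.54°.
Δφ = 43.68 − -65.12 = 108.80°.
a = sin²(Δφ/2) + cos φ₁ · cos φ₂ · sin²(Δλ/2) = 0.727185.
c = 2·atan2(√a, √(1−a)) = 2.04246 rad → d = 6371·c ≈ 13012.52 km ≈ 7026.20 nmi.

7026 nmi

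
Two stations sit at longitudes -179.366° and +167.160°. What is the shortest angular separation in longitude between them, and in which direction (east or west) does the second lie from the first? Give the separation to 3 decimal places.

Raw difference: 167.160 − -179.366 = 346.526°.
Normalise into (−180°, 180°]: 346.526° − 360° = -13.474°.
Negative ⇒ the second point lies to the west; separation 13.474°.

13.474° west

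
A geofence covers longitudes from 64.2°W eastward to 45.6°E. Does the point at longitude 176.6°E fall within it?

No

Band width going east from -64.2° to +45.6°: ((45.6 − -64.2) mod 360) = 109.8°.
Offset of +176.6° east of the west edge: ((176.6 − -64.2) mod 360) = 240.8°.
240.8° > 109.8° ⇒ outside.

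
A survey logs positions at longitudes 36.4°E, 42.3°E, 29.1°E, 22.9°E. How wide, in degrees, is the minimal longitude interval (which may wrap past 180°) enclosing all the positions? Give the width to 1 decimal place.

19.4°

Sort the longitudes: +22.9°, +29.1°, +36.4°, +42.3°.
Eastward gaps between consecutive values (wrapping around): 6.2°, 7.3°, 5.9°, 340.6°.
Largest gap = 340.6° ⇒ minimal covering band is its complement: 360° − 340.6° = 19.4°.
Band runs from +22.9° eastward to +42.3°.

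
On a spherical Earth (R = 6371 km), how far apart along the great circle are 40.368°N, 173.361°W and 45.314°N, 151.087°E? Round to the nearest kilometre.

2926 km

Δλ = 151.087 − -173.361 = 324.448°; wrapped into (−180°, 180°]: -35.552°.
Δφ = 45.314 − 40.368 = 4.946°.
a = sin²(Δφ/2) + cos φ₁ · cos φ₂ · sin²(Δλ/2) = 0.051800.
c = 2·atan2(√a, √(1−a)) = 0.45922 rad → d = 6371·c ≈ 2925.67 km.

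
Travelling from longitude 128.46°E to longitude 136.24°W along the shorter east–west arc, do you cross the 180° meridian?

Naïve |-136.24 − 128.46| = 264.7° > 180°, so the shorter arc goes the other way round — across 180°.
Signed shortest Δλ = ((-136.24 − 128.46 + 180) mod 360) − 180 = 95.3°.
Going east by 95.3° from +128.46° passes through 180° before reaching -136.24°.

Yes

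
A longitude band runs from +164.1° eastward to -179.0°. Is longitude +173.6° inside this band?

Yes

Band width going east from +164.1° to -179.0°: ((-179.0 − 164.1) mod 360) = 16.9°.
Offset of +173.6° east of the west edge: ((173.6 − 164.1) mod 360) = 9.5°.
9.5° ≤ 16.9° ⇒ inside.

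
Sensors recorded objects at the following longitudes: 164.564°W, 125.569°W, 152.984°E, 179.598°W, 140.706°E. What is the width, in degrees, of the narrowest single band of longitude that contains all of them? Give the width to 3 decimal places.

93.725°

Sort the longitudes: -179.598°, -164.564°, -125.569°, +140.706°, +152.984°.
Eastward gaps between consecutive values (wrapping around): 15.034°, 38.995°, 266.275°, 12.278°, 27.418°.
Largest gap = 266.275° ⇒ minimal covering band is its complement: 360° − 266.275° = 93.725°.
Band runs from +140.706° eastward to -125.569°, crossing the antimeridian.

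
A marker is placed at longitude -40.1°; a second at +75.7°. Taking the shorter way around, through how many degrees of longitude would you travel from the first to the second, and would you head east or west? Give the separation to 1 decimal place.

Raw difference: 75.7 − -40.1 = 115.8°.
Normalise into (−180°, 180°]: 115.8° stays 115.8°.
Positive ⇒ the second point lies to the east; separation 115.8°.

115.8° east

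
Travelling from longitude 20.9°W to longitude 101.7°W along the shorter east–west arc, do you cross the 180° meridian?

Signed shortest Δλ = ((-101.7 − -20.9 + 180) mod 360) − 180 = -80.8°.
Going west by 80.8° from -20.9° reaches -101.7° without touching 180°.

No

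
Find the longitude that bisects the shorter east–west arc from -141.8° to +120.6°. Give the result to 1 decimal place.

+169.4°

Signed shortest Δλ from -141.8° to +120.6° is -97.6°.
Midpoint longitude = -141.8° + (-97.6°)/2 = -141.8° − 48.8° = -190.6°.
Normalise into (−180°, 180°]: +169.4°.
(The naïve average (-141.8 + +120.6)/2 = -10.6° is on the wrong side of the globe.)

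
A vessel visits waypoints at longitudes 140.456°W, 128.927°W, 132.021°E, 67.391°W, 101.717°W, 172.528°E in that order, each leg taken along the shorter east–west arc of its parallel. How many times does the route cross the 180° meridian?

3

Leg 1: -140.456° → -128.927°, shortest Δλ = 11.529° (east) — does not cross 180°.
Leg 2: -128.927° → +132.021°, shortest Δλ = -99.052° (west) — crosses 180°.
Leg 3: +132.021° → -67.391°, shortest Δλ = 160.588° (east) — crosses 180°.
Leg 4: -67.391° → -101.717°, shortest Δλ = -34.326° (west) — does not cross 180°.
Leg 5: -101.717° → +172.528°, shortest Δλ = -85.755° (west) — crosses 180°.
Total crossings: 3.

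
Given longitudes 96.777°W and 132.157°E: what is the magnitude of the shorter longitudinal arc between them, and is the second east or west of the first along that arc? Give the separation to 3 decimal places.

Raw difference: 132.157 − -96.777 = 228.934°.
Normalise into (−180°, 180°]: 228.934° − 360° = -131.066°.
Negative ⇒ the second point lies to the west; separation 131.066°.

131.066° west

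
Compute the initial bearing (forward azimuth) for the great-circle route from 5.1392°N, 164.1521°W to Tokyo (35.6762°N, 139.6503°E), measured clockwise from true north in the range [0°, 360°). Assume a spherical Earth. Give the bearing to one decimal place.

Δλ = 139.6503 − -164.1521 = 303.8024°; wrapped into (−180°, 180°]: -56.1976°.
θ = atan2( sin Δλ · cos φ₂ , cos φ₁ · sin φ₂ − sin φ₁ · cos φ₂ · cos Δλ )
  = atan2(-0.67501, 0.54038) = -51.321° → normalised to [0°, 360°): 308.679°.

308.7°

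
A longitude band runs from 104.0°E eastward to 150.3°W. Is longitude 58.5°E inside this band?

No

Band width going east from +104.0° to -150.3°: ((-150.3 − 104.0) mod 360) = 105.7°.
Offset of +58.5° east of the west edge: ((58.5 − 104.0) mod 360) = 314.5°.
314.5° > 105.7° ⇒ outside.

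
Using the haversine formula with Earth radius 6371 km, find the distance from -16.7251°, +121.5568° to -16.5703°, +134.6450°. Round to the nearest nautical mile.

753 nmi

Δλ = 134.6450 − 121.5568 = 13.0882°.
Δφ = -16.5703 − -16.7251 = 0.1548°.
a = sin²(Δφ/2) + cos φ₁ · cos φ₂ · sin²(Δλ/2) = 0.011924.
c = 2·atan2(√a, √(1−a)) = 0.21883 rad → d = 6371·c ≈ 1394.20 km ≈ 752.81 nmi.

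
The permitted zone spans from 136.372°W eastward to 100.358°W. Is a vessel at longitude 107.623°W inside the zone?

Yes

Band width going east from -136.372° to -100.358°: ((-100.358 − -136.372) mod 360) = 36.014°.
Offset of -107.623° east of the west edge: ((-107.623 − -136.372) mod 360) = 28.749°.
28.749° ≤ 36.014° ⇒ inside.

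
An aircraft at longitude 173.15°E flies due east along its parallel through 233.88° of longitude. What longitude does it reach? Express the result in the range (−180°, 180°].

47.03°E

Start at +173.15°; shift +233.88° → +407.03°.
+407.03° lies outside (−180°, 180°]; subtract 360° → +47.03°.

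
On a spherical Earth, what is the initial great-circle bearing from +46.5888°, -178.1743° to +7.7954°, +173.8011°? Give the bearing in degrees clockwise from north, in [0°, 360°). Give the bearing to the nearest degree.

Δλ = 173.8011 − -178.1743 = 351.9754°; wrapped into (−180°, 180°]: -8.0246°.
θ = atan2( sin Δλ · cos φ₂ , cos φ₁ · sin φ₂ − sin φ₁ · cos φ₂ · cos Δλ )
  = atan2(-0.13831, -0.61947) = -167.414° → normalised to [0°, 360°): 192.586°.

193°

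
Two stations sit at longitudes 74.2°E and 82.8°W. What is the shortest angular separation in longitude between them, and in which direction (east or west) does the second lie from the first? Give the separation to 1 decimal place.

Raw difference: -82.8 − 74.2 = -157.0°.
Normalise into (−180°, 180°]: -157.0° stays -157.0°.
Negative ⇒ the second point lies to the west; separation 157.0°.

157.0° west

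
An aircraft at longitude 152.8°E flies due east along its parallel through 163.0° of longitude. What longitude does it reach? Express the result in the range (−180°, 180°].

44.2°W

Start at +152.8°; shift +163.0° → +315.8°.
+315.8° lies outside (−180°, 180°]; subtract 360° → -44.2°.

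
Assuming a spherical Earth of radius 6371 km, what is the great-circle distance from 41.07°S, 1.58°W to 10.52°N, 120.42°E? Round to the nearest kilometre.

13438 km

Δλ = 120.42 − -1.58 = 122.00°.
Δφ = 10.52 − -41.07 = 51.59°.
a = sin²(Δφ/2) + cos φ₁ · cos φ₂ · sin²(Δλ/2) = 0.756373.
c = 2·atan2(√a, √(1−a)) = 2.10918 rad → d = 6371·c ≈ 13437.56 km.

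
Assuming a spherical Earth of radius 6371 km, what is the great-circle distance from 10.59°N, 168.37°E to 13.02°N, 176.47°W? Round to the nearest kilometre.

Δλ = -176.47 − 168.37 = -344.84°; wrapped into (−180°, 180°]: 15.16°.
Δφ = 13.02 − 10.59 = 2.43°.
a = sin²(Δφ/2) + cos φ₁ · cos φ₂ · sin²(Δλ/2) = 0.017114.
c = 2·atan2(√a, √(1−a)) = 0.26239 rad → d = 6371·c ≈ 1671.70 km.

1672 km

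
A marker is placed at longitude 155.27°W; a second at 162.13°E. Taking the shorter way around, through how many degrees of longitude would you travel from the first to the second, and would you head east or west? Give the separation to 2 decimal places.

Raw difference: 162.13 − -155.27 = 317.4°.
Normalise into (−180°, 180°]: 317.4° − 360° = -42.6°.
Negative ⇒ the second point lies to the west; separation 42.60°.

42.60° west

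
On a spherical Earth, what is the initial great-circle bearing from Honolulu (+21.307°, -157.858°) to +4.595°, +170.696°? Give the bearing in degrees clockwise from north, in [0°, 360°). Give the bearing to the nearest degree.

246°

Δλ = 170.696 − -157.858 = 328.554°; wrapped into (−180°, 180°]: -31.446°.
θ = atan2( sin Δλ · cos φ₂ , cos φ₁ · sin φ₂ − sin φ₁ · cos φ₂ · cos Δλ )
  = atan2(-0.52002, -0.23437) = -114.261° → normalised to [0°, 360°): 245.739°.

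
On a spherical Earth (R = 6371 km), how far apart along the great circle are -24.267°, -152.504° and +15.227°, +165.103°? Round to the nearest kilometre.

6360 km

Δλ = 165.103 − -152.504 = 317.607°; wrapped into (−180°, 180°]: -42.393°.
Δφ = 15.227 − -24.267 = 39.494°.
a = sin²(Δφ/2) + cos φ₁ · cos φ₂ · sin²(Δλ/2) = 0.229150.
c = 2·atan2(√a, √(1−a)) = 0.99834 rad → d = 6371·c ≈ 6360.41 km.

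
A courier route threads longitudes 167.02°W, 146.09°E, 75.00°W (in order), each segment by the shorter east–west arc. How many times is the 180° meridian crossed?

2

Leg 1: -167.02° → +146.09°, shortest Δλ = -46.89° (west) — crosses 180°.
Leg 2: +146.09° → -75.00°, shortest Δλ = 138.91° (east) — crosses 180°.
Total crossings: 2.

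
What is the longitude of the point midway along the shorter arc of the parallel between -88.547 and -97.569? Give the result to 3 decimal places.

Signed shortest Δλ from -88.547° to -97.569° is -9.022°.
Midpoint longitude = -88.547° + (-9.022°)/2 = -88.547° − 4.511° = -93.058°.

-93.058°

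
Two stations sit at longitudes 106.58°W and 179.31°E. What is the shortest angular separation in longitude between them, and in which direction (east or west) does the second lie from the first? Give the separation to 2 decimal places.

Raw difference: 179.31 − -106.58 = 285.89°.
Normalise into (−180°, 180°]: 285.89° − 360° = -74.11°.
Negative ⇒ the second point lies to the west; separation 74.11°.

74.11° west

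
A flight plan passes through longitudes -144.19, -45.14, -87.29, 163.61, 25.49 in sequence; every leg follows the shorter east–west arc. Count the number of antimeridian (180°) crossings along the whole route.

Leg 1: -144.19° → -45.14°, shortest Δλ = 99.05° (east) — does not cross 180°.
Leg 2: -45.14° → -87.29°, shortest Δλ = -42.15° (west) — does not cross 180°.
Leg 3: -87.29° → +163.61°, shortest Δλ = -109.1° (west) — crosses 180°.
Leg 4: +163.61° → +25.49°, shortest Δλ = -138.12° (west) — does not cross 180°.
Total crossings: 1.

1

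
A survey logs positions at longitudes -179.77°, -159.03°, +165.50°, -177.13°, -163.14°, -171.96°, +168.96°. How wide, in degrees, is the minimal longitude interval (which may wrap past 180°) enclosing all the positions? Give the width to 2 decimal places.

Sort the longitudes: -179.77°, -177.13°, -171.96°, -163.14°, -159.03°, +165.50°, +168.96°.
Eastward gaps between consecutive values (wrapping around): 2.64°, 5.17°, 8.82°, 4.11°, 324.53°, 3.46°, 11.27°.
Largest gap = 324.53° ⇒ minimal covering band is its complement: 360° − 324.53° = 35.47°.
Band runs from +165.50° eastward to -159.03°, crossing the antimeridian.

35.47°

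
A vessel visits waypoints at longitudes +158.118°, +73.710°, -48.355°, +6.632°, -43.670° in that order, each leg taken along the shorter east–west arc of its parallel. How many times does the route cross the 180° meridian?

0

Leg 1: +158.118° → +73.710°, shortest Δλ = -84.408° (west) — does not cross 180°.
Leg 2: +73.710° → -48.355°, shortest Δλ = -122.065° (west) — does not cross 180°.
Leg 3: -48.355° → +6.632°, shortest Δλ = 54.987° (east) — does not cross 180°.
Leg 4: +6.632° → -43.670°, shortest Δλ = -50.302° (west) — does not cross 180°.
Total crossings: 0.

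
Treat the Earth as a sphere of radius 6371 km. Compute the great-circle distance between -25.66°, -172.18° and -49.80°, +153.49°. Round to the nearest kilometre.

Δλ = 153.49 − -172.18 = 325.67°; wrapped into (−180°, 180°]: -34.33°.
Δφ = -49.80 − -25.66 = -24.14°.
a = sin²(Δφ/2) + cos φ₁ · cos φ₂ · sin²(Δλ/2) = 0.094400.
c = 2·atan2(√a, √(1−a)) = 0.62459 rad → d = 6371·c ≈ 3979.29 km.

3979 km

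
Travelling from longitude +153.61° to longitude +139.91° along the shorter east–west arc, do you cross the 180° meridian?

No

Signed shortest Δλ = ((139.91 − 153.61 + 180) mod 360) − 180 = -13.7°.
Going west by 13.7° from +153.61° reaches +139.91° without touching 180°.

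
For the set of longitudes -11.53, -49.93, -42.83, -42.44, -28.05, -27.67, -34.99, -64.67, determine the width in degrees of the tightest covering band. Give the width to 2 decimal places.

53.14°

Sort the longitudes: -64.67°, -49.93°, -42.83°, -42.44°, -34.99°, -28.05°, -27.67°, -11.53°.
Eastward gaps between consecutive values (wrapping around): 14.74°, 7.10°, 0.39°, 7.45°, 6.94°, 0.38°, 16.14°, 306.86°.
Largest gap = 306.86° ⇒ minimal covering band is its complement: 360° − 306.86° = 53.14°.
Band runs from -64.67° eastward to -11.53°.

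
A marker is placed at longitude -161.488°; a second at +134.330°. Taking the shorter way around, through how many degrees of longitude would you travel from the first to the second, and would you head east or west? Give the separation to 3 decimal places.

64.182° west

Raw difference: 134.330 − -161.488 = 295.818°.
Normalise into (−180°, 180°]: 295.818° − 360° = -64.182°.
Negative ⇒ the second point lies to the west; separation 64.182°.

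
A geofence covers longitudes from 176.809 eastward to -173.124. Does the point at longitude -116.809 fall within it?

Band width going east from +176.809° to -173.124°: ((-173.124 − 176.809) mod 360) = 10.067°.
Offset of -116.809° east of the west edge: ((-116.809 − 176.809) mod 360) = 66.382°.
66.382° > 10.067° ⇒ outside.

No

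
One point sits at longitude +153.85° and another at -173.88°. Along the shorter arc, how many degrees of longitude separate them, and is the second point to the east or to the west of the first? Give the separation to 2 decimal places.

32.27° east

Raw difference: -173.88 − 153.85 = -327.73°.
Normalise into (−180°, 180°]: -327.73° + 360° = 32.27°.
Positive ⇒ the second point lies to the east; separation 32.27°.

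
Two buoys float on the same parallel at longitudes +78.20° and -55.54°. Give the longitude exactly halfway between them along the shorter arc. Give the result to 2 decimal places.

+11.33°

Signed shortest Δλ from +78.20° to -55.54° is -133.74°.
Midpoint longitude = +78.20° + (-133.74°)/2 = +78.20° − 66.87° = +11.33°.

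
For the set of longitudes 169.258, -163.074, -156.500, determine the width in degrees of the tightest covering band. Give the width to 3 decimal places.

Sort the longitudes: -163.074°, -156.500°, +169.258°.
Eastward gaps between consecutive values (wrapping around): 6.574°, 325.758°, 27.668°.
Largest gap = 325.758° ⇒ minimal covering band is its complement: 360° − 325.758° = 34.242°.
Band runs from +169.258° eastward to -156.500°, crossing the antimeridian.

34.242°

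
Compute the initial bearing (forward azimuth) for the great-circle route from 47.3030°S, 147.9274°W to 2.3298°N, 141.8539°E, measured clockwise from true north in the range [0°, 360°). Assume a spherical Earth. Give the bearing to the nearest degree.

Δλ = 141.8539 − -147.9274 = 289.7813°; wrapped into (−180°, 180°]: -70.2187°.
θ = atan2( sin Δλ · cos φ₂ , cos φ₁ · sin φ₂ − sin φ₁ · cos φ₂ · cos Δλ )
  = atan2(-0.94021, 0.27609) = -73.635° → normalised to [0°, 360°): 286.365°.

286°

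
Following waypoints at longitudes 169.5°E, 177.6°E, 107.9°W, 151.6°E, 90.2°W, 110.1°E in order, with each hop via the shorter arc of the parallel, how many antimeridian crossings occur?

Leg 1: +169.5° → +177.6°, shortest Δλ = 8.1° (east) — does not cross 180°.
Leg 2: +177.6° → -107.9°, shortest Δλ = 74.5° (east) — crosses 180°.
Leg 3: -107.9° → +151.6°, shortest Δλ = -100.5° (west) — crosses 180°.
Leg 4: +151.6° → -90.2°, shortest Δλ = 118.2° (east) — crosses 180°.
Leg 5: -90.2° → +110.1°, shortest Δλ = -159.7° (west) — crosses 180°.
Total crossings: 4.

4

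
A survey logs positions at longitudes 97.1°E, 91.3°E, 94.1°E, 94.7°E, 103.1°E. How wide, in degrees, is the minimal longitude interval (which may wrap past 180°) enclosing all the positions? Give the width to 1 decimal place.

11.8°

Sort the longitudes: +91.3°, +94.1°, +94.7°, +97.1°, +103.1°.
Eastward gaps between consecutive values (wrapping around): 2.8°, 0.6°, 2.4°, 6.0°, 348.2°.
Largest gap = 348.2° ⇒ minimal covering band is its complement: 360° − 348.2° = 11.8°.
Band runs from +91.3° eastward to +103.1°.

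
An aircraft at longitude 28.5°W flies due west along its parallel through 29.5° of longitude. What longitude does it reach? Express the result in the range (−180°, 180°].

Start at -28.5°; shift −29.5° → -58.0°.
-58.0° already lies in (−180°, 180°].

58.0°W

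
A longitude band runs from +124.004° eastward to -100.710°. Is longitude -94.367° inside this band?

Band width going east from +124.004° to -100.710°: ((-100.710 − 124.004) mod 360) = 135.286°.
Offset of -94.367° east of the west edge: ((-94.367 − 124.004) mod 360) = 141.629°.
141.629° > 135.286° ⇒ outside.

No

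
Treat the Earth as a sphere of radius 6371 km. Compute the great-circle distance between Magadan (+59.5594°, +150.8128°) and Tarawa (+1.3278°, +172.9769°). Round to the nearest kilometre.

6752 km

Δλ = 172.9769 − 150.8128 = 22.1641°.
Δφ = 1.3278 − 59.5594 = -58.2316°.
a = sin²(Δφ/2) + cos φ₁ · cos φ₂ · sin²(Δλ/2) = 0.255470.
c = 2·atan2(√a, √(1−a)) = 1.05979 rad → d = 6371·c ≈ 6751.89 km.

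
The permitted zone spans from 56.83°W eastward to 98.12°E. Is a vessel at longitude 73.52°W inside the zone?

Band width going east from -56.83° to +98.12°: ((98.12 − -56.83) mod 360) = 154.95°.
Offset of -73.52° east of the west edge: ((-73.52 − -56.83) mod 360) = 343.31°.
343.31° > 154.95° ⇒ outside.

No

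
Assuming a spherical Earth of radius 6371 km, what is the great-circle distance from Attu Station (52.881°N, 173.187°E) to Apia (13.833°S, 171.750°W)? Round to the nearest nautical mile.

Δλ = -171.750 − 173.187 = -344.937°; wrapped into (−180°, 180°]: 15.063°.
Δφ = -13.833 − 52.881 = -66.714°.
a = sin²(Δφ/2) + cos φ₁ · cos φ₂ · sin²(Δλ/2) = 0.312406.
c = 2·atan2(√a, √(1−a)) = 1.18620 rad → d = 6371·c ≈ 7557.26 km ≈ 4080.60 nmi.

4081 nmi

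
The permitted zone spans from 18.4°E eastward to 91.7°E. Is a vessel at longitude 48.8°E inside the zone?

Band width going east from +18.4° to +91.7°: ((91.7 − 18.4) mod 360) = 73.3°.
Offset of +48.8° east of the west edge: ((48.8 − 18.4) mod 360) = 30.4°.
30.4° ≤ 73.3° ⇒ inside.

Yes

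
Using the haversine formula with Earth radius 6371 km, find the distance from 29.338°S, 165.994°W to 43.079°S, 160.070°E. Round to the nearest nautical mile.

1822 nmi

Δλ = 160.070 − -165.994 = 326.064°; wrapped into (−180°, 180°]: -33.936°.
Δφ = -43.079 − -29.338 = -13.741°.
a = sin²(Δφ/2) + cos φ₁ · cos φ₂ · sin²(Δλ/2) = 0.068540.
c = 2·atan2(√a, √(1−a)) = 0.52978 rad → d = 6371·c ≈ 3375.22 km ≈ 1822.47 nmi.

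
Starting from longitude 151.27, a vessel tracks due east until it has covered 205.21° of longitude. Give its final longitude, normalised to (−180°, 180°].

Start at +151.27°; shift +205.21° → +356.48°.
+356.48° lies outside (−180°, 180°]; subtract 360° → -3.52°.

-3.52°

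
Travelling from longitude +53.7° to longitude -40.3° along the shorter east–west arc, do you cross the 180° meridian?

Signed shortest Δλ = ((-40.3 − 53.7 + 180) mod 360) − 180 = -94.0°.
Going west by 94.0° from +53.7° reaches -40.3° without touching 180°.

No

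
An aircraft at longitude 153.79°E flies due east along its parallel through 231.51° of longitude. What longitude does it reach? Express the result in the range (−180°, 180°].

Start at +153.79°; shift +231.51° → +385.30°.
+385.30° lies outside (−180°, 180°]; subtract 360° → +25.30°.

25.30°E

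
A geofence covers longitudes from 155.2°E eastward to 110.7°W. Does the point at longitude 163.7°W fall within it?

Yes

Band width going east from +155.2° to -110.7°: ((-110.7 − 155.2) mod 360) = 94.1°.
Offset of -163.7° east of the west edge: ((-163.7 − 155.2) mod 360) = 41.1°.
41.1° ≤ 94.1° ⇒ inside.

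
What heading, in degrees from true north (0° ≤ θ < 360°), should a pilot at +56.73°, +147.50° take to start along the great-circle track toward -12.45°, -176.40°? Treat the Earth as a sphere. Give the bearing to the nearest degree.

Δλ = -176.40 − 147.50 = -323.90°; wrapped into (−180°, 180°]: 36.10°.
θ = atan2( sin Δλ · cos φ₂ , cos φ₁ · sin φ₂ − sin φ₁ · cos φ₂ · cos Δλ )
  = atan2(0.57534, -0.77794) = 143.514° → normalised to [0°, 360°): 143.514°.

144°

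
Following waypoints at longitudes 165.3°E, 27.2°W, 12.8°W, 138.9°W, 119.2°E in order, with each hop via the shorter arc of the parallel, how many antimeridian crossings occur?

2

Leg 1: +165.3° → -27.2°, shortest Δλ = 167.5° (east) — crosses 180°.
Leg 2: -27.2° → -12.8°, shortest Δλ = 14.4° (east) — does not cross 180°.
Leg 3: -12.8° → -138.9°, shortest Δλ = -126.1° (west) — does not cross 180°.
Leg 4: -138.9° → +119.2°, shortest Δλ = -101.9° (west) — crosses 180°.
Total crossings: 2.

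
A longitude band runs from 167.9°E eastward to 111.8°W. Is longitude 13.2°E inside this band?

Band width going east from +167.9° to -111.8°: ((-111.8 − 167.9) mod 360) = 80.3°.
Offset of +13.2° east of the west edge: ((13.2 − 167.9) mod 360) = 205.3°.
205.3° > 80.3° ⇒ outside.

No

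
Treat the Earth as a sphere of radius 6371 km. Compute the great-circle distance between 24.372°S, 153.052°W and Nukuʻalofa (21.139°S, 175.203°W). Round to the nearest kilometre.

2297 km

Δλ = -175.203 − -153.052 = -22.151°.
Δφ = -21.139 − -24.372 = 3.233°.
a = sin²(Δφ/2) + cos φ₁ · cos φ₂ · sin²(Δλ/2) = 0.032148.
c = 2·atan2(√a, √(1−a)) = 0.36055 rad → d = 6371·c ≈ 2297.06 km.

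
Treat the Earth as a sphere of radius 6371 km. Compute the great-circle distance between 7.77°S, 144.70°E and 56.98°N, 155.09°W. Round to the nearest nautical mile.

Δλ = -155.09 − 144.70 = -299.79°; wrapped into (−180°, 180°]: 60.21°.
Δφ = 56.98 − -7.77 = 64.75°.
a = sin²(Δφ/2) + cos φ₁ · cos φ₂ · sin²(Δλ/2) = 0.422556.
c = 2·atan2(√a, √(1−a)) = 1.41528 rad → d = 6371·c ≈ 9016.76 km ≈ 4868.66 nmi.

4869 nmi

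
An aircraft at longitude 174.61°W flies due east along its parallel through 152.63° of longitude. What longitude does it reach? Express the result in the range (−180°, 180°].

Start at -174.61°; shift +152.63° → -21.98°.
-21.98° already lies in (−180°, 180°].

21.98°W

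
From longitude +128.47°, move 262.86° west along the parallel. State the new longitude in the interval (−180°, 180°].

-134.39°

Start at +128.47°; shift −262.86° → -134.39°.
-134.39° already lies in (−180°, 180°].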